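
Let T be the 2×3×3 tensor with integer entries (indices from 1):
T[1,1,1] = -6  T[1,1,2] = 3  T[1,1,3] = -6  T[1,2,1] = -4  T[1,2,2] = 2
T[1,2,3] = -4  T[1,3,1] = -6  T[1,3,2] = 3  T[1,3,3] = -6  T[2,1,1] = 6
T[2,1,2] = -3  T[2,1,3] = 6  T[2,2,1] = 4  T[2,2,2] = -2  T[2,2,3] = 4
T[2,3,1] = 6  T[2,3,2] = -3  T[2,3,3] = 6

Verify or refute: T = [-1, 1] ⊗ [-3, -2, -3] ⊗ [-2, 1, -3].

No

Reconstruct entry (1,1,3) from the claimed factors: Σₗ aₗ[1]bₗ[1]cₗ[3] = (-1)·(-3)·(-3) = -9, but T[1,1,3] = -6. The claim is false.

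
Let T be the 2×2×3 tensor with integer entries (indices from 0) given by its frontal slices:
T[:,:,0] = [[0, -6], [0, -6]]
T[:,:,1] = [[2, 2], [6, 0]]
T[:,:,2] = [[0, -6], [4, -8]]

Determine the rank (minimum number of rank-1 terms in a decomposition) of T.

3

Lower bound: the mode-3 unfolding of T (rows indexed by k, columns by (i,j) = (0,0), (0,1), (1,0), (1,1)) is [[0, -6, 0, -6], [2, 2, 6, 0], [0, -6, 4, -8]].
There the 3×3 minor on rows k ∈ {0, 1, 2}, columns (i,j) ∈ {(0,0), (0,1), (1,0)} is det [[0, -6, 0], [2, 2, 6], [0, -6, 4]] = 48 ≠ 0, so this unfolding has rank ≥ 3; CP rank is at least every unfolding rank, so rank(T) ≥ 3. (This is only a lower bound: in general the CP rank may exceed every unfolding rank, so we still need to exhibit 3 rank-1 terms summing to T.)
Upper bound: T is a sum of 3 rank-1 terms, T = (0, 1) ⊗ (2, -1) ⊗ (0, 2, 2) + (1, 1) ⊗ (1, -2) ⊗ (2, 0, 2) + (1, 1) ⊗ (1, 1) ⊗ (-2, 2, -2) (one valid choice — decompositions are not unique — normalised so each a, b is primitive with positive first nonzero entry; check it by expanding all entries), so rank(T) ≤ 3.
These bounds meet, so rank(T) = 3.
Check entry T[0,0,2] = 0: (0)·(2)·(2) + (1)·(1)·(2) + (1)·(1)·(-2) = 0.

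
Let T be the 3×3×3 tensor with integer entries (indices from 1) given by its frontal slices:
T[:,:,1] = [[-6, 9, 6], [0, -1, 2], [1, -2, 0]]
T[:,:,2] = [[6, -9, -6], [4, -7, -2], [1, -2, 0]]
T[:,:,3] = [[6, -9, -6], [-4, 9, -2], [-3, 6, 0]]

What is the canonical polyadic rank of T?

2

Lower bound: the mode-2 unfolding of T (rows indexed by j, columns by (i,k) = (1,1), (1,2), (1,3), (2,1), (2,2), (2,3), (3,1), (3,2), (3,3)) is [[-6, 6, 6, 0, 4, -4, 1, 1, -3], [9, -9, -9, -1, -7, 9, -2, -2, 6], [6, -6, -6, 2, -2, -2, 0, 0, 0]].
There the 2×2 minor on rows j ∈ {1, 2}, columns (i,k) ∈ {(1,1), (2,1)} is det [[-6, 0], [9, -1]] = 6 ≠ 0, so this unfolding has rank ≥ 2; CP rank is at least every unfolding rank, so rank(T) ≥ 2. (This is only a lower bound: in general the CP rank may exceed every unfolding rank, so we still need to exhibit 2 rank-1 terms summing to T.)
Upper bound — finding two terms. Write S_k = T[:,:,k] for the frontal slices: S₁ = [[-6, 9, 6], [0, -1, 2], [1, -2, 0]], S₂ = [[6, -9, -6], [4, -7, -2], [1, -2, 0]], S₃ = [[6, -9, -6], [-4, 9, -2], [-3, 6, 0]].
If T = a₁ (x) b₁ (x) c₁ + a₂ (x) b₂ (x) c₂ then each S_k = c₁[k]·a₁b₁ᵀ + c₂[k]·a₂b₂ᵀ. S₁ and S₂ are linearly independent, so a₁b₁ᵀ and a₂b₂ᵀ must span the same plane of matrices: they are the rank-1 matrices of the form x·S₁ + y·S₂.
The 2×2 minor of x·S₁ + y·S₂ on rows {1,2}, columns {1,2} is 6·x² − 6·y² = 6·(x − y)(x + y), vanishing at (x:y) = (1:1) and (1:-1).
M₁ = S₁ + S₂ = [[0, 0, 0], [4, -8, 0], [2, -4, 0]] = 2·[0, 2, 1][1, -2, 0]ᵀ and M₂ = S₁ − S₂ = [[-12, 18, 12], [-4, 6, 4], [0, 0, 0]] = (-2)·[3, 1, 0][2, -3, -2]ᵀ, so take a₁ = [0, 2, 1], b₁ = [1, -2, 0], a₂ = [3, 1, 0], b₂ = [2, -3, -2].
Each slice is an integer combination of E₁ = a₁b₁ᵀ and E₂ = a₂b₂ᵀ: S₁ = E₁ − E₂, S₂ = E₁ + E₂, S₃ = −3·E₁ + E₂; reading off coefficients, c₁ = [1, 1, -3] and c₂ = [-1, 1, 1].
Hence T = [0, 2, 1] (x) [1, -2, 0] (x) [1, 1, -3] + [3, 1, 0] (x) [2, -3, -2] (x) [-1, 1, 1], so rank(T) ≤ 2.
These bounds meet, so rank(T) = 2.
Check entry T[2,3,1] = 2: (2)·(0)·(1) + (1)·(-2)·(-1) = 2.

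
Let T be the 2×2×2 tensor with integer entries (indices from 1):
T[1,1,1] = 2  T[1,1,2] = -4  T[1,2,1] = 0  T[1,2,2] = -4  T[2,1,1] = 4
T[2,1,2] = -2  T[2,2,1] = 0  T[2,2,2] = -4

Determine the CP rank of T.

Lower bound: in the mode-2 unfolding of T (rows indexed by j, columns by (i,k)) the 2×2 minor on rows j ∈ {1, 2}, columns (i,k) ∈ {(1,1), (1,2)} is det [[2, -4], [0, -4]] = -8 ≠ 0, so that unfolding has rank ≥ 2 and hence rank(T) ≥ 2 (CP rank is at least every unfolding rank, though it can be larger).
Upper bound: with S_k = T[:,:,k], the two rank-1 terms a₁b₁ᵀ, a₂b₂ᵀ are the rank-1 members of the pencil x·S₁ + y·S₂.
det(x·S₁ + y·S₂) is 8·xy + 8·y² = 8·(y)(x + y), vanishing at (x:y) = (1:0) and (1:-1).
M₁ = S₁ = [[2, 0], [4, 0]] = 2·[1, 2][1, 0]ᵀ and M₂ = S₁ − S₂ = [[6, 4], [6, 4]] = 2·[1, 1][3, 2]ᵀ, so take a₁ = [1, 2], b₁ = [1, 0], a₂ = [1, 1], b₂ = [3, 2].
Each slice is an integer combination of E₁ = a₁b₁ᵀ and E₂ = a₂b₂ᵀ: S₁ = 2·E₁, S₂ = 2·E₁ − 2·E₂; reading off coefficients, c₁ = [2, 2] and c₂ = [0, -2].
Hence T = [1, 2] ⊗ [1, 0] ⊗ [2, 2] + [1, 1] ⊗ [3, 2] ⊗ [0, -2], so rank(T) ≤ 2.
These bounds meet, so rank(T) = 2.

2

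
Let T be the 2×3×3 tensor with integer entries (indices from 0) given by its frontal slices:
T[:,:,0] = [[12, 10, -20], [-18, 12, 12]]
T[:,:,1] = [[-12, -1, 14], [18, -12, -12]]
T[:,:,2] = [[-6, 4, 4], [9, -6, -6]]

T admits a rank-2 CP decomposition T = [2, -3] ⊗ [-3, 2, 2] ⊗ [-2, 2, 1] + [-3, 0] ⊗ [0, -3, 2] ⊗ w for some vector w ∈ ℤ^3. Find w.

Subtract the known terms from T to get the rank-1 residual R = [-3, 0] ⊗ [0, -3, 2] ⊗ w, so R[i,j,k] = a[i]·b[j]·w[k]. Pick indices with nonzero a[0]·b[1] = (-3)·(-3) = 9. Only the fibre through (0,1,·) is needed: R[0,1,:] = T[0,1,:] − Σₗ aₗ[0]bₗ[1]cₗ = [10, -1, 4] − (2)·(2)·[-2, 2, 1] = [18, -9, 0]. Then w[k] = R[0,1,k] / 9 for each k, giving w = [18, -9, 0] / 9 = [2, -1, 0].

w = [2, -1, 0]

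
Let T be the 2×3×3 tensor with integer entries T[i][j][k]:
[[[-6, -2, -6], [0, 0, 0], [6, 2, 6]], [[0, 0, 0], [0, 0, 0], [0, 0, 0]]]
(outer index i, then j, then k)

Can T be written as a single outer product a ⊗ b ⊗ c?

Yes

If T = a ⊗ b ⊗ c then every fibre of T is a multiple of the corresponding factor, so read the factors off the fibres through the nonzero entry T[0,0,0] = -6.
The mode-1 fibre T[:,0,0] = [-6, 0] gives a = [1, 0] (primitive direction); the mode-2 fibre T[0,:,0] = [-6, 0, 6] gives b = [1, 0, -1]; then c[k] = T[0,0,k] / (a[0]·b[0]) = [-6, -2, -6] / 1 = [-6, -2, -6].
Expanding [1, 0] ⊗ [1, 0, -1] ⊗ [-6, -2, -6] reproduces all 18 entries of T, so T = [1, 0] ⊗ [1, 0, -1] ⊗ [-6, -2, -6] and rank(T) ≤ 1.
Equivalently every frontal slice T[:,:,k] is c[k] times the rank-1 matrix [1, 0] ⊗ [1, 0, -1]. So T has rank 1 (it is nonzero).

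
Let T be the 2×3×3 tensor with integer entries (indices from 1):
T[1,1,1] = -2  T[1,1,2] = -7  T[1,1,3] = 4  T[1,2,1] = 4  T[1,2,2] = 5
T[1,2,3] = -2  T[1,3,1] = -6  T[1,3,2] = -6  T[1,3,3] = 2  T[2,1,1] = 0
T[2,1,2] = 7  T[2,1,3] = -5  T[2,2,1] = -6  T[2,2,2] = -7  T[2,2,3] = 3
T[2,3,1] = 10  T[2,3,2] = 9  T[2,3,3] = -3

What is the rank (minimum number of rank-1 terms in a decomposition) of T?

3

Lower bound: the mode-3 unfolding of T (rows indexed by k, columns by (i,j) = (1,1), (1,2), (1,3), (2,1), (2,2), (2,3)) is [[-2, 4, -6, 0, -6, 10], [-7, 5, -6, 7, -7, 9], [4, -2, 2, -5, 3, -3]].
There the 3×3 minor on rows k ∈ {1, 2, 3}, columns (i,j) ∈ {(1,1), (1,2), (2,1)} is det [[-2, 4, 0], [-7, 5, 7], [4, -2, -5]] = -6 ≠ 0, so this unfolding has rank ≥ 3; CP rank is at least every unfolding rank, so rank(T) ≥ 3. (Unfolding ranks only ever bound the CP rank from below — rank(T) can be strictly larger than all of them — so the matching upper bound has to come from an explicit 3-term decomposition.)
Upper bound: T is a sum of 3 rank-1 terms, T = [0, 1] ⊗ [1, -1, 1] ⊗ [0, 1, -1] + [1, -2] ⊗ [1, 1, -2] ⊗ [2, 1, 0] + [1, -1] ⊗ [2, -1, 1] ⊗ [-2, -4, 2] (written with every a and b primitive with positive leading entry and the scale carried by c; CP decompositions are not unique, and this one is verified by expanding entrywise), so rank(T) ≤ 3.
These bounds meet, so rank(T) = 3.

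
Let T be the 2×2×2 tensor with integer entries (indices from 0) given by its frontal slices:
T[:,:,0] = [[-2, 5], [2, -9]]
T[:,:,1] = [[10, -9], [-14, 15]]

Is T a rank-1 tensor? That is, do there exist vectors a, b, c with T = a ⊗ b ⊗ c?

No

The mode-1 unfolding of T (rows indexed by i, columns by (j,k) = (0,0), (0,1), (1,0), (1,1)) is [[-2, 10, 5, -9], [2, -14, -9, 15]].
There the 2×2 minor on rows i ∈ {0, 1}, columns (j,k) ∈ {(0,0), (0,1)} is det [[-2, 10], [2, -14]] = 8 ≠ 0, so this unfolding has rank ≥ 2; CP rank is at least every unfolding rank, so rank(T) ≥ 2.
In particular rank(T) ≥ 2 > 1, so T is not rank-1.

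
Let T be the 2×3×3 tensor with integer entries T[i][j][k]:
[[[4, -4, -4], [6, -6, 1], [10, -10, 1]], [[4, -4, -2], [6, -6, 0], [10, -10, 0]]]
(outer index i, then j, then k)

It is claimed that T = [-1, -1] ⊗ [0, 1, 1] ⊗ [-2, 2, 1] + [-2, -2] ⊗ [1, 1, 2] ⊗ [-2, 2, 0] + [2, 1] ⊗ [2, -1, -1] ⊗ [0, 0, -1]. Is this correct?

Yes

Reconstruct entrywise from the claimed factors. For example, T[0,0,2] = -4 and Σₗ aₗ[0]bₗ[0]cₗ[2] = (-1)·(0)·(1) + (-2)·(1)·(0) + (2)·(2)·(-1) = -4; checking all 18 entries, every one matches. The claim holds.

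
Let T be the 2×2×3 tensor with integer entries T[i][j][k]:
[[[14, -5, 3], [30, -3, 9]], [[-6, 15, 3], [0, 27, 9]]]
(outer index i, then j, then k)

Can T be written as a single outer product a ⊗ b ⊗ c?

No

The mode-1 unfolding of T (rows indexed by i, columns by (j,k) = (0,0), (0,1), (0,2), (1,0), (1,1), (1,2)) is [[14, -5, 3, 30, -3, 9], [-6, 15, 3, 0, 27, 9]].
There the 2×2 minor on rows i ∈ {0, 1}, columns (j,k) ∈ {(0,0), (0,1)} is det [[14, -5], [-6, 15]] = 180 ≠ 0, so this unfolding has rank ≥ 2; CP rank is at least every unfolding rank, so rank(T) ≥ 2.
In particular rank(T) ≥ 2 > 1, so T is not rank-1.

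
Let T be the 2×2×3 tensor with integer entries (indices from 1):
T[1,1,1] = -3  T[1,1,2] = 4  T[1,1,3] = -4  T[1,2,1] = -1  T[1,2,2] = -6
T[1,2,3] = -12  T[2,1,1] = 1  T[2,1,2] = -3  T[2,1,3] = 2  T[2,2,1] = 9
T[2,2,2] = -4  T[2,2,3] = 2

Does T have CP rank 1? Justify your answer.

No

The mode-3 unfolding of T (rows indexed by k, columns by (i,j) = (1,1), (1,2), (2,1), (2,2)) is [[-3, -1, 1, 9], [4, -6, -3, -4], [-4, -12, 2, 2]].
There the 3×3 minor on rows k ∈ {1, 2, 3}, columns (i,j) ∈ {(1,1), (1,2), (2,1)} is det [[-3, -1, 1], [4, -6, -3], [-4, -12, 2]] = 68 ≠ 0, so this unfolding has rank ≥ 3; CP rank is at least every unfolding rank, so rank(T) ≥ 3.
In particular rank(T) ≥ 3 > 1, so T is not rank-1.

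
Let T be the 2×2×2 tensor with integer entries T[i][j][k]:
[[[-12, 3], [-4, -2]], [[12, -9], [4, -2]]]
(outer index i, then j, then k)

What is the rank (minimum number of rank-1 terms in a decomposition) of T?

2

Lower bound: in the mode-3 unfolding of T (rows indexed by k, columns by (i,j)) the 2×2 minor on rows k ∈ {0, 1}, columns (i,j) ∈ {(0,0), (0,1)} is det [[-12, -4], [3, -2]] = 36 ≠ 0, so that unfolding has rank ≥ 2 and hence rank(T) ≥ 2 (CP rank is at least every unfolding rank, though it can be larger).
Upper bound: with S_k = T[:,:,k], the two rank-1 terms a₁b₁ᵀ, a₂b₂ᵀ are the rank-1 members of the pencil x·S₀ + y·S₁.
det(x·S₀ + y·S₁) is 24·xy − 24·y² = 24·(x − y)(y), vanishing at (x:y) = (1:1) and (1:0).
M₁ = S₀ + S₁ = [[-9, -6], [3, 2]] = −(3, -1)(3, 2)ᵀ and M₂ = S₀ = [[-12, -4], [12, 4]] = (-4)·(1, -1)(3, 1)ᵀ, so take a₁ = (3, -1), b₁ = (3, 2), a₂ = (1, -1), b₂ = (3, 1).
Each slice is an integer combination of E₁ = a₁b₁ᵀ and E₂ = a₂b₂ᵀ: S₀ = −4·E₂, S₁ = −E₁ + 4·E₂; reading off coefficients, c₁ = (0, -1) and c₂ = (-4, 4).
Hence T = (3, -1) ⊗ (3, 2) ⊗ (0, -1) + (1, -1) ⊗ (3, 1) ⊗ (-4, 4), so rank(T) ≤ 2.
These bounds meet, so rank(T) = 2.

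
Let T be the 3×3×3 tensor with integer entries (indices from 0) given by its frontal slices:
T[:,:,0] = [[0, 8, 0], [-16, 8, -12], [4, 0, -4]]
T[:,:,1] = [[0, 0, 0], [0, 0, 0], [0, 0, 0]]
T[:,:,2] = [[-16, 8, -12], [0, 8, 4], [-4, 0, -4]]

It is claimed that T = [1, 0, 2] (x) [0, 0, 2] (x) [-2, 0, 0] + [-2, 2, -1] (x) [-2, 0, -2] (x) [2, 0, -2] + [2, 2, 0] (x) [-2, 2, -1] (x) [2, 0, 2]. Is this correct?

Reconstruct entrywise from the claimed factors. For example, T[1,2,1] = 0 and Σₗ aₗ[1]bₗ[2]cₗ[1] = (0)·(2)·(0) + (2)·(-2)·(0) + (2)·(-1)·(0) = 0; checking all 27 entries, every one matches. The claim holds.

Yes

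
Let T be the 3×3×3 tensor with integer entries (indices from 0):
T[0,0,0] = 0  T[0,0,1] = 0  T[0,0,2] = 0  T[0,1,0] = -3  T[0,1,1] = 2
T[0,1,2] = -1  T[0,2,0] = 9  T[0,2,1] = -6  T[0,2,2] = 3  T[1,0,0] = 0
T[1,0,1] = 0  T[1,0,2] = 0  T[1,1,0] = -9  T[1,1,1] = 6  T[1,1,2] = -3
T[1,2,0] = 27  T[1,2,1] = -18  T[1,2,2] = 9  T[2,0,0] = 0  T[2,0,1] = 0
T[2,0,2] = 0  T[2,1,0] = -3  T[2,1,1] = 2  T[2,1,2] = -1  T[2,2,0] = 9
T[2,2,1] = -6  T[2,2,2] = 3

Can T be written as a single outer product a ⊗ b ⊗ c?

Yes

If T = a ⊗ b ⊗ c then every fibre of T is a multiple of the corresponding factor, so read the factors off the fibres through the nonzero entry T[0,1,0] = -3.
The mode-1 fibre T[:,1,0] = [-3, -9, -3] gives a = [1, 3, 1] (primitive direction); the mode-2 fibre T[0,:,0] = [0, -3, 9] gives b = [0, 1, -3]; then c[k] = T[0,1,k] / (a[0]·b[1]) = [-3, 2, -1] / 1 = [-3, 2, -1].
Expanding [1, 3, 1] ⊗ [0, 1, -3] ⊗ [-3, 2, -1] reproduces all 27 entries of T, so T = [1, 3, 1] ⊗ [0, 1, -3] ⊗ [-3, 2, -1] and rank(T) ≤ 1.
Equivalently every frontal slice T[:,:,k] is c[k] times the rank-1 matrix [1, 3, 1] ⊗ [0, 1, -3]. So T has rank 1 (it is nonzero).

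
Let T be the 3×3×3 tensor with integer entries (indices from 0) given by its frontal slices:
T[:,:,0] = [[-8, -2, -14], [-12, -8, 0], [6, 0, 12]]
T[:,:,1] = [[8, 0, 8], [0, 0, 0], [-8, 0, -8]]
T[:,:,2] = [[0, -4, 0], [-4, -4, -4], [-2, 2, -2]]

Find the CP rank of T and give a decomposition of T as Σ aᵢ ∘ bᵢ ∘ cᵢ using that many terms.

rank(T) = 3

Lower bound: the mode-3 unfolding of T (rows indexed by k, columns by (i,j) = (0,0), (0,1), (0,2), (1,0), (1,1), (1,2), (2,0), (2,1), (2,2)) is [[-8, -2, -14, -12, -8, 0, 6, 0, 12], [8, 0, 8, 0, 0, 0, -8, 0, -8], [0, -4, 0, -4, -4, -4, -2, 2, -2]].
There the 3×3 minor on rows k ∈ {0, 1, 2}, columns (i,j) ∈ {(0,0), (0,1), (0,2)} is det [[-8, -2, -14], [8, 0, 8], [0, -4, 0]] = 192 ≠ 0, so this unfolding has rank ≥ 3; CP rank is at least every unfolding rank, so rank(T) ≥ 3. (Unfolding ranks only ever bound the CP rank from below — rank(T) can be strictly larger than all of them — so the matching upper bound has to come from an explicit 3-term decomposition.)
Upper bound: T is a sum of 3 rank-1 terms, T = [1, -2, -1] ∘ [2, 1, -1] ∘ [2, 0, 0] + [1, 0, -1] ∘ [1, 0, 1] ∘ [-8, 8, 4] + [2, 2, -1] ∘ [1, 1, 1] ∘ [-2, 0, -2] (one valid choice — decompositions are not unique — normalised so each a, b is primitive with positive first nonzero entry; check it by expanding all entries), so rank(T) ≤ 3.
These bounds meet, so rank(T) = 3.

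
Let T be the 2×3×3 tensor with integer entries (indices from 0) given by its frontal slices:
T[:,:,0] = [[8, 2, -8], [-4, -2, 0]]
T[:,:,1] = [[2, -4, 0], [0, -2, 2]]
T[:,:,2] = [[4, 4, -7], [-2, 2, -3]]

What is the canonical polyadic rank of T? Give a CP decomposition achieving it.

Lower bound: the mode-2 unfolding of T (rows indexed by j, columns by (i,k) = (0,0), (0,1), (0,2), (1,0), (1,1), (1,2)) is [[8, 2, 4, -4, 0, -2], [2, -4, 4, -2, -2, 2], [-8, 0, -7, 0, 2, -3]].
There the 3×3 minor on rows j ∈ {0, 1, 2}, columns (i,k) ∈ {(0,0), (0,1), (0,2)} is det [[8, 2, 4], [2, -4, 4], [-8, 0, -7]] = 60 ≠ 0, so this unfolding has rank ≥ 3; CP rank is at least every unfolding rank, so rank(T) ≥ 3. (This is only a lower bound: in general the CP rank may exceed every unfolding rank, so we still need to exhibit 3 rank-1 terms summing to T.)
Upper bound: T is a sum of 3 rank-1 terms, T = (1, -1) ⊗ (2, 2, -1) ⊗ (2, 0, 1) + (1, 0) ⊗ (1, -1, -1) ⊗ (4, 2, 2) + (1, 1) ⊗ (0, 1, -1) ⊗ (2, -2, 4) (one valid choice — decompositions are not unique — normalised so each a, b is primitive with positive first nonzero entry; check it by expanding all entries), so rank(T) ≤ 3.
These bounds meet, so rank(T) = 3.

rank(T) = 3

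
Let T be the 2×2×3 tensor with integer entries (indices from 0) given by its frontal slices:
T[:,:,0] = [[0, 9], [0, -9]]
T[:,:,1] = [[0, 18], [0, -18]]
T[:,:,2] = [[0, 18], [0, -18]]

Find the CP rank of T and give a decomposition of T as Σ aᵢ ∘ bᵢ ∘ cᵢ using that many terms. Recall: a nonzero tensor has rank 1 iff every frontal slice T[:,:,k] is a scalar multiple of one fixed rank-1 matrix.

rank(T) = 1

Lower bound: T ≠ 0 (e.g. T[0,1,0] = 9), so rank(T) ≥ 1.
Upper bound: if T = a ∘ b ∘ c then every fibre of T is a multiple of the corresponding factor, so read the factors off the fibres through the nonzero entry T[0,1,0] = 9.
The mode-1 fibre T[:,1,0] = [9, -9] gives a = [1, -1] (primitive direction); the mode-2 fibre T[0,:,0] = [0, 9] gives b = [0, 1]; then c[k] = T[0,1,k] / (a[0]·b[1]) = [9, 18, 18] / 1 = [9, 18, 18].
Expanding [1, -1] ∘ [0, 1] ∘ [9, 18, 18] reproduces all 12 entries of T, so T = [1, -1] ∘ [0, 1] ∘ [9, 18, 18] and rank(T) ≤ 1.
These bounds meet, so rank(T) = 1.
Check entry T[1,1,0] = -9: (-1)·(1)·(9) = -9.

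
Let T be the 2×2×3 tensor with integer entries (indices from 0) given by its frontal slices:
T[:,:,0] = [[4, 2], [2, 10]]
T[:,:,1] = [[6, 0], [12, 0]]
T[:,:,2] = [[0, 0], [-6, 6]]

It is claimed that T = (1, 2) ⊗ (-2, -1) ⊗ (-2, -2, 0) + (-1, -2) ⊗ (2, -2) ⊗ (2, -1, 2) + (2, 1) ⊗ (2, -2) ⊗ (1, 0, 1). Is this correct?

Reconstruct entrywise from the claimed factors. For example, T[0,1,1] = 0 and Σₗ aₗ[0]bₗ[1]cₗ[1] = (1)·(-1)·(-2) + (-1)·(-2)·(-1) + (2)·(-2)·(0) = 0; checking all 12 entries, every one matches. The claim holds.

Yes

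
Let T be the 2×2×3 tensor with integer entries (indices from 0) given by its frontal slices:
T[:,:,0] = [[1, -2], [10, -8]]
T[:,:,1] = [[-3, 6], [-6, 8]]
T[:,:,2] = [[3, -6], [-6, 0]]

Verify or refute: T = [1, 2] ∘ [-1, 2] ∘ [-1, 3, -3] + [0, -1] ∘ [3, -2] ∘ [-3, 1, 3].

No

Reconstruct entry (1,0,0) from the claimed factors: Σₗ aₗ[1]bₗ[0]cₗ[0] = (2)·(-1)·(-1) + (-1)·(3)·(-3) = 11, but T[1,0,0] = 10. The claim is false.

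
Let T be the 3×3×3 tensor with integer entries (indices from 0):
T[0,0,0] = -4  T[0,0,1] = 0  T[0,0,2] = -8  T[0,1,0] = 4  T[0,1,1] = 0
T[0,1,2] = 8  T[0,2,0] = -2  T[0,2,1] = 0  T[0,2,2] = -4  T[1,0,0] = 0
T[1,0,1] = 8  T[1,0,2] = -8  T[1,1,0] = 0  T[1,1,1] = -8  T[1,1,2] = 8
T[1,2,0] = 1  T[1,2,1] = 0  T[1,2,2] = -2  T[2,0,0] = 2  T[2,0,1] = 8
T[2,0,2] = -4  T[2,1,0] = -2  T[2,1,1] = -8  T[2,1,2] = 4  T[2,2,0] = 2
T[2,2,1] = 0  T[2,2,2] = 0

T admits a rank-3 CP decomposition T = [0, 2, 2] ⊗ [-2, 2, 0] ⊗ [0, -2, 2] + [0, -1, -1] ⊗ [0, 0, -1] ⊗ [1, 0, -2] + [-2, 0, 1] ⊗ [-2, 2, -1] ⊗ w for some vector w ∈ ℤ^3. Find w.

w = [-1, 0, -2]

Subtract the known terms from T to get the rank-1 residual R = [-2, 0, 1] ⊗ [-2, 2, -1] ⊗ w, so R[i,j,k] = a[i]·b[j]·w[k]. Pick indices with nonzero a[0]·b[0] = (-2)·(-2) = 4. Only the fibre through (0,0,·) is needed: R[0,0,:] = T[0,0,:] − Σₗ aₗ[0]bₗ[0]cₗ = [-4, 0, -8] − (0)·(-2)·[0, -2, 2] − (0)·(0)·[1, 0, -2] = [-4, 0, -8]. Then w[k] = R[0,0,k] / 4 for each k, giving w = [-4, 0, -8] / 4 = [-1, 0, -2].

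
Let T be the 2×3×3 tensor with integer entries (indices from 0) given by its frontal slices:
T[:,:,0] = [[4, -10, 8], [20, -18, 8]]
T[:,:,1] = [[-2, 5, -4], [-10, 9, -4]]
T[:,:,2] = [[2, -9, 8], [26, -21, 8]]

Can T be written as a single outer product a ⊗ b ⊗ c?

The mode-2 unfolding of T (rows indexed by j, columns by (i,k) = (0,0), (0,1), (0,2), (1,0), (1,1), (1,2)) is [[4, -2, 2, 20, -10, 26], [-10, 5, -9, -18, 9, -21], [8, -4, 8, 8, -4, 8]].
There the 2×2 minor on rows j ∈ {0, 1}, columns (i,k) ∈ {(0,0), (0,2)} is det [[4, 2], [-10, -9]] = -16 ≠ 0, so this unfolding has rank ≥ 2; CP rank is at least every unfolding rank, so rank(T) ≥ 2.
In particular rank(T) ≥ 2 > 1, so T is not rank-1.

No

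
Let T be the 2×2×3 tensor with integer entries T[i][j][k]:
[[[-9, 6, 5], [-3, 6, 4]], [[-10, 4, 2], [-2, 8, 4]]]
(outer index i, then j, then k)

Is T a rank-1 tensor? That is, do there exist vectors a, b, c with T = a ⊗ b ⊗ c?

No

The mode-3 unfolding of T (rows indexed by k, columns by (i,j) = (0,0), (0,1), (1,0), (1,1)) is [[-9, -3, -10, -2], [6, 6, 4, 8], [5, 4, 2, 4]].
There the 3×3 minor on rows k ∈ {0, 1, 2}, columns (i,j) ∈ {(0,0), (0,1), (1,0)} is det [[-9, -3, -10], [6, 6, 4], [5, 4, 2]] = 72 ≠ 0, so this unfolding has rank ≥ 3; CP rank is at least every unfolding rank, so rank(T) ≥ 3.
In particular rank(T) ≥ 3 > 1, so T is not rank-1.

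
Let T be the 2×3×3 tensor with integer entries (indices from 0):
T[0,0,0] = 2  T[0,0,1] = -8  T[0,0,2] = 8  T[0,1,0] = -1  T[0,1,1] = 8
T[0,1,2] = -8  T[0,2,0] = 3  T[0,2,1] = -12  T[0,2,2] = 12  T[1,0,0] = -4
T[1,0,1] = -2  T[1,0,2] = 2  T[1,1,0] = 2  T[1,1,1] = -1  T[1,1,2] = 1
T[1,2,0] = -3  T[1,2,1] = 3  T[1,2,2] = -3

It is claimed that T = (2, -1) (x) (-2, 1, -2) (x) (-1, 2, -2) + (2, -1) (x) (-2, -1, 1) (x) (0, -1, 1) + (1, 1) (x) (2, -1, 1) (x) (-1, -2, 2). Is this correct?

Reconstruct entrywise from the claimed factors. For example, T[0,0,2] = 8 and Σₗ aₗ[0]bₗ[0]cₗ[2] = (2)·(-2)·(-2) + (2)·(-2)·(1) + (1)·(2)·(2) = 8; checking all 18 entries, every one matches. The claim holds.

Yes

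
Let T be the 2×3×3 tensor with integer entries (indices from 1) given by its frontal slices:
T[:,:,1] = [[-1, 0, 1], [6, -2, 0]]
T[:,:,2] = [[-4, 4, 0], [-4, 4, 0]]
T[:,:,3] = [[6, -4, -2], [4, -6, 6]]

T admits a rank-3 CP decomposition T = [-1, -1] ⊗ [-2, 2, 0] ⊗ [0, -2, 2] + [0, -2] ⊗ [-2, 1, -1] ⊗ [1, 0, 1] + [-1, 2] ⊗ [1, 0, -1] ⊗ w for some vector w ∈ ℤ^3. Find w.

w = [1, 0, -2]

Subtract the known terms from T to get the rank-1 residual R = [-1, 2] ⊗ [1, 0, -1] ⊗ w, so R[i,j,k] = a[i]·b[j]·w[k]. Pick indices with nonzero a[1]·b[1] = (-1)·(1) = -1. Only the fibre through (1,1,·) is needed: R[1,1,:] = T[1,1,:] − Σₗ aₗ[1]bₗ[1]cₗ = [-1, -4, 6] − (-1)·(-2)·[0, -2, 2] − (0)·(-2)·[1, 0, 1] = [-1, 0, 2]. Then w[k] = R[1,1,k] / -1 for each k, giving w = [-1, 0, 2] / -1 = [1, 0, -2].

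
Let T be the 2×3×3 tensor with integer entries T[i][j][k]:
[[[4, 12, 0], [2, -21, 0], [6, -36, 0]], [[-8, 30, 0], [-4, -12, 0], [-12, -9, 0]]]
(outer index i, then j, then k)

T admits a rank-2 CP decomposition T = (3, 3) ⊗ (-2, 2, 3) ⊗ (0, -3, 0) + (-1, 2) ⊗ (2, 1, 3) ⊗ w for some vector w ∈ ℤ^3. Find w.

Subtract the known terms from T to get the rank-1 residual R = (-1, 2) ⊗ (2, 1, 3) ⊗ w, so R[i,j,k] = a[i]·b[j]·w[k]. Pick indices with nonzero a[0]·b[0] = (-1)·(2) = -2. Only the fibre through (0,0,·) is needed: R[0,0,:] = T[0,0,:] − Σₗ aₗ[0]bₗ[0]cₗ = [4, 12, 0] − (3)·(-2)·(0, -3, 0) = [4, -6, 0]. Then w[k] = R[0,0,k] / -2 for each k, giving w = [4, -6, 0] / -2 = (-2, 3, 0).

w = (-2, 3, 0)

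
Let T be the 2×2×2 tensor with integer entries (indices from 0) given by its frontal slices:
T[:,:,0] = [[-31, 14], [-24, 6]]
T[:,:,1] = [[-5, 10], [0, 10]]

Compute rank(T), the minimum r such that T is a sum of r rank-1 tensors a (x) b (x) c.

Lower bound: the mode-2 unfolding of T (rows indexed by j, columns by (i,k) = (0,0), (0,1), (1,0), (1,1)) is [[-31, -5, -24, 0], [14, 10, 6, 10]].
There the 2×2 minor on rows j ∈ {0, 1}, columns (i,k) ∈ {(0,0), (0,1)} is det [[-31, -5], [14, 10]] = -240 ≠ 0, so this unfolding has rank ≥ 2; CP rank is at least every unfolding rank, so rank(T) ≥ 2. (Unfolding ranks only ever bound the CP rank from below — rank(T) can be strictly larger than all of them — so the matching upper bound has to come from an explicit 2-term decomposition.)
Upper bound — finding two terms. Write S_k = T[:,:,k] for the frontal slices: S₀ = [[-31, 14], [-24, 6]], S₁ = [[-5, 10], [0, 10]].
If T = a₁ (x) b₁ (x) c₁ + a₂ (x) b₂ (x) c₂ then each S_k = c₁[k]·a₁b₁ᵀ + c₂[k]·a₂b₂ᵀ. S₀ and S₁ are linearly independent, so a₁b₁ᵀ and a₂b₂ᵀ must span the same plane of matrices: they are the rank-1 matrices of the form x·S₀ + y·S₁.
det(x·S₀ + y·S₁) is 150·x² − 100·xy − 50·y² = 50·(x − y)(3·x + y), vanishing at (x:y) = (1:1) and (1:-3).
M₁ = S₀ + S₁ = [[-36, 24], [-24, 16]] = (-4)·[3, 2][3, -2]ᵀ and M₂ = S₀ − 3·S₁ = [[-16, -16], [-24, -24]] = (-8)·[2, 3][1, 1]ᵀ, so take a₁ = [3, 2], b₁ = [3, -2], a₂ = [2, 3], b₂ = [1, 1].
Each slice is an integer combination of E₁ = a₁b₁ᵀ and E₂ = a₂b₂ᵀ: S₀ = −3·E₁ − 2·E₂, S₁ = −E₁ + 2·E₂; reading off coefficients, c₁ = [-3, -1] and c₂ = [-2, 2].
Hence T = [3, 2] (x) [3, -2] (x) [-3, -1] + [2, 3] (x) [1, 1] (x) [-2, 2], so rank(T) ≤ 2.
These bounds meet, so rank(T) = 2.
Check entry T[0,0,0] = -31: (3)·(3)·(-3) + (2)·(1)·(-2) = -31.

2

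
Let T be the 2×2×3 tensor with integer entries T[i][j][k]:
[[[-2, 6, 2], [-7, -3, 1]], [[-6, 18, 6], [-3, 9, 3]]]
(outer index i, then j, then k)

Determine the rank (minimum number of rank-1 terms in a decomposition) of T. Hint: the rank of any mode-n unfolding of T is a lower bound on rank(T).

Lower bound: the mode-3 unfolding of T (rows indexed by k, columns by (i,j) = (0,0), (0,1), (1,0), (1,1)) is [[-2, -7, -6, -3], [6, -3, 18, 9], [2, 1, 6, 3]].
There the 2×2 minor on rows k ∈ {0, 1}, columns (i,j) ∈ {(0,0), (0,1)} is det [[-2, -7], [6, -3]] = 48 ≠ 0, so this unfolding has rank ≥ 2; CP rank is at least every unfolding rank, so rank(T) ≥ 2. (This is only a lower bound: in general the CP rank may exceed every unfolding rank, so we still need to exhibit 2 rank-1 terms summing to T.)
Upper bound — finding two terms. Write S_k = T[:,:,k] for the frontal slices: S₀ = [[-2, -7], [-6, -3]], S₁ = [[6, -3], [18, 9]], S₂ = [[2, 1], [6, 3]].
If T = a₁ (x) b₁ (x) c₁ + a₂ (x) b₂ (x) c₂ then each S_k = c₁[k]·a₁b₁ᵀ + c₂[k]·a₂b₂ᵀ. S₀ and S₁ are linearly independent, so a₁b₁ᵀ and a₂b₂ᵀ must span the same plane of matrices: they are the rank-1 matrices of the form x·S₀ + y·S₁.
det(x·S₀ + y·S₁) is −36·x² + 72·xy + 108·y² = (-36)·(x − 3·y)(x + y), vanishing at (x:y) = (3:1) and (1:-1).
M₁ = 3·S₀ + S₁ = [[0, -24], [0, 0]] = (-24)·[1, 0][0, 1]ᵀ and M₂ = S₀ − S₁ = [[-8, -4], [-24, -12]] = (-4)·[1, 3][2, 1]ᵀ, so take a₁ = [1, 0], b₁ = [0, 1], a₂ = [1, 3], b₂ = [2, 1].
Each slice is an integer combination of E₁ = a₁b₁ᵀ and E₂ = a₂b₂ᵀ: S₀ = −6·E₁ − E₂, S₁ = −6·E₁ + 3·E₂, S₂ = E₂; reading off coefficients, c₁ = [-6, -6, 0] and c₂ = [-1, 3, 1].
Hence T = [1, 0] (x) [0, 1] (x) [-6, -6, 0] + [1, 3] (x) [2, 1] (x) [-1, 3, 1], so rank(T) ≤ 2.
These bounds meet, so rank(T) = 2.

2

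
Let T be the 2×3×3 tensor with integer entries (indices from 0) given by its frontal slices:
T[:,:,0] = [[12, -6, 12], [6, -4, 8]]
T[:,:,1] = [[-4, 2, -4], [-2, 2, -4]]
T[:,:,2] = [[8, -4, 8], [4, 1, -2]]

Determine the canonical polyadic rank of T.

2

Lower bound: the mode-2 unfolding of T (rows indexed by j, columns by (i,k) = (0,0), (0,1), (0,2), (1,0), (1,1), (1,2)) is [[12, -4, 8, 6, -2, 4], [-6, 2, -4, -4, 2, 1], [12, -4, 8, 8, -4, -2]].
There the 2×2 minor on rows j ∈ {0, 1}, columns (i,k) ∈ {(0,0), (1,0)} is det [[12, 6], [-6, -4]] = -12 ≠ 0, so this unfolding has rank ≥ 2; CP rank is at least every unfolding rank, so rank(T) ≥ 2. (Unfolding ranks only ever bound the CP rank from below — rank(T) can be strictly larger than all of them — so the matching upper bound has to come from an explicit 2-term decomposition.)
Upper bound — finding two terms. Write S_k = T[:,:,k] for the frontal slices: S₀ = [[12, -6, 12], [6, -4, 8]], S₁ = [[-4, 2, -4], [-2, 2, -4]], S₂ = [[8, -4, 8], [4, 1, -2]].
If T = a₁ ⊗ b₁ ⊗ c₁ + a₂ ⊗ b₂ ⊗ c₂ then each S_k = c₁[k]·a₁b₁ᵀ + c₂[k]·a₂b₂ᵀ. S₀ and S₁ are linearly independent, so a₁b₁ᵀ and a₂b₂ᵀ must span the same plane of matrices: they are the rank-1 matrices of the form x·S₀ + y·S₁.
The 2×2 minor of x·S₀ + y·S₁ on rows {0,1}, columns {0,1} is −12·x² + 16·xy − 4·y² = (-4)·(3·x − y)(x − y), vanishing at (x:y) = (1:3) and (1:1).
M₁ = S₀ + 3·S₁ = [[0, 0, 0], [0, 2, -4]] = 2·[0, 1][0, 1, -2]ᵀ and M₂ = S₀ + S₁ = [[8, -4, 8], [4, -2, 4]] = 2·[2, 1][2, -1, 2]ᵀ, so take a₁ = [0, 1], b₁ = [0, 1, -2], a₂ = [2, 1], b₂ = [2, -1, 2].
Each slice is an integer combination of E₁ = a₁b₁ᵀ and E₂ = a₂b₂ᵀ: S₀ = −E₁ + 3·E₂, S₁ = E₁ − E₂, S₂ = 3·E₁ + 2·E₂; reading off coefficients, c₁ = [-1, 1, 3] and c₂ = [3, -1, 2].
Hence T = [0, 1] ⊗ [0, 1, -2] ⊗ [-1, 1, 3] + [2, 1] ⊗ [2, -1, 2] ⊗ [3, -1, 2], so rank(T) ≤ 2.
These bounds meet, so rank(T) = 2.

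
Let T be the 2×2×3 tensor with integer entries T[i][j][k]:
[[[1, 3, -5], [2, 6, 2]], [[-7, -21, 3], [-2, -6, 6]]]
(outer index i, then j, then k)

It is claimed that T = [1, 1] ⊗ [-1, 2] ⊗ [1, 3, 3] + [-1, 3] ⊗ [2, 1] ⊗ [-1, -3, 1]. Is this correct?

No

Reconstruct entry (0,1,0) from the claimed factors: Σₗ aₗ[0]bₗ[1]cₗ[0] = (1)·(2)·(1) + (-1)·(1)·(-1) = 3, but T[0,1,0] = 2. The claim is false.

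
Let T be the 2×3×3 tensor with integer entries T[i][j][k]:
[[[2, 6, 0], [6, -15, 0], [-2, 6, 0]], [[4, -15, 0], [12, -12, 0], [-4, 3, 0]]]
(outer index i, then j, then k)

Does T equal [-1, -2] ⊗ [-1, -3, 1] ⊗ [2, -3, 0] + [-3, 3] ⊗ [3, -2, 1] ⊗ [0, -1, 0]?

Yes

Reconstruct entrywise from the claimed factors. For example, T[1,0,0] = 4 and Σₗ aₗ[1]bₗ[0]cₗ[0] = (-2)·(-1)·(2) + (3)·(3)·(0) = 4; checking all 18 entries, every one matches. The claim holds.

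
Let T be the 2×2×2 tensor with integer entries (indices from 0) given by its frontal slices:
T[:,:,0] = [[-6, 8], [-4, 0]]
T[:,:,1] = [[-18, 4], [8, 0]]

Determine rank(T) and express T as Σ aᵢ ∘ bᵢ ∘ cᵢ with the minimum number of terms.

rank(T) = 2

Lower bound: in the mode-1 unfolding of T (rows indexed by i, columns by (j,k)) the 2×2 minor on rows i ∈ {0, 1}, columns (j,k) ∈ {(0,0), (0,1)} is det [[-6, -18], [-4, 8]] = -120 ≠ 0, so that unfolding has rank ≥ 2 and hence rank(T) ≥ 2 (CP rank is at least every unfolding rank, though it can be larger).
Upper bound: with S_k = T[:,:,k], the two rank-1 terms a₁b₁ᵀ, a₂b₂ᵀ are the rank-1 members of the pencil x·S₀ + y·S₁.
det(x·S₀ + y·S₁) is 32·x² − 48·xy − 32·y² = 16·(x − 2·y)(2·x + y), vanishing at (x:y) = (2:1) and (1:-2).
M₁ = 2·S₀ + S₁ = [[-30, 20], [0, 0]] = (-10)·[1, 0][3, -2]ᵀ and M₂ = S₀ − 2·S₁ = [[30, 0], [-20, 0]] = 10·[3, -2][1, 0]ᵀ, so take a₁ = [1, 0], b₁ = [3, -2], a₂ = [3, -2], b₂ = [1, 0].
Each slice is an integer combination of E₁ = a₁b₁ᵀ and E₂ = a₂b₂ᵀ: S₀ = −4·E₁ + 2·E₂, S₁ = −2·E₁ − 4·E₂; reading off coefficients, c₁ = [-4, -2] and c₂ = [2, -4].
Hence T = [1, 0] ∘ [3, -2] ∘ [-4, -2] + [3, -2] ∘ [1, 0] ∘ [2, -4], so rank(T) ≤ 2.
These bounds meet, so rank(T) = 2.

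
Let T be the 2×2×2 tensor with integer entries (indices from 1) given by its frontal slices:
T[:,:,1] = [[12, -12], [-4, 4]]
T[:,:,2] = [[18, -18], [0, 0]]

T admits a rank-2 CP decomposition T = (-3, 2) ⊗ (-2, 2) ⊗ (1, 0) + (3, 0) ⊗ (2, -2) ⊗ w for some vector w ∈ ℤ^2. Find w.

Subtract the known terms from T to get the rank-1 residual R = (3, 0) ⊗ (2, -2) ⊗ w, so R[i,j,k] = a[i]·b[j]·w[k]. Pick indices with nonzero a[1]·b[1] = (3)·(2) = 6. Only the fibre through (1,1,·) is needed: R[1,1,:] = T[1,1,:] − Σₗ aₗ[1]bₗ[1]cₗ = [12, 18] − (-3)·(-2)·(1, 0) = [6, 18]. Then w[k] = R[1,1,k] / 6 for each k, giving w = [6, 18] / 6 = (1, 3).

w = (1, 3)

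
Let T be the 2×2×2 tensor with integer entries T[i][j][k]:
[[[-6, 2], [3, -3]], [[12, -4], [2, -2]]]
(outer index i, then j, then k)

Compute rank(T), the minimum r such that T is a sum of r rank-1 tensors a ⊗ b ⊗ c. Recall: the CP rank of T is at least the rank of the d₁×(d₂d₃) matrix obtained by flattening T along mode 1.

Lower bound: the mode-2 unfolding of T (rows indexed by j, columns by (i,k) = (0,0), (0,1), (1,0), (1,1)) is [[-6, 2, 12, -4], [3, -3, 2, -2]].
There the 2×2 minor on rows j ∈ {0, 1}, columns (i,k) ∈ {(0,0), (0,1)} is det [[-6, 2], [3, -3]] = 12 ≠ 0, so this unfolding has rank ≥ 2; CP rank is at least every unfolding rank, so rank(T) ≥ 2. (Unfolding ranks only ever bound the CP rank from below — rank(T) can be strictly larger than all of them — so the matching upper bound has to come from an explicit 2-term decomposition.)
Upper bound — finding two terms. Write S_k = T[:,:,k] for the frontal slices: S₀ = [[-6, 3], [12, 2]], S₁ = [[2, -3], [-4, -2]].
If T = a₁ ⊗ b₁ ⊗ c₁ + a₂ ⊗ b₂ ⊗ c₂ then each S_k = c₁[k]·a₁b₁ᵀ + c₂[k]·a₂b₂ᵀ. S₀ and S₁ are linearly independent, so a₁b₁ᵀ and a₂b₂ᵀ must span the same plane of matrices: they are the rank-1 matrices of the form x·S₀ + y·S₁.
det(x·S₀ + y·S₁) is −48·x² + 64·xy − 16·y² = (-16)·(3·x − y)(x − y), vanishing at (x:y) = (1:3) and (1:1).
M₁ = S₀ + 3·S₁ = [[0, -6], [0, -4]] = (-2)·(3, 2)(0, 1)ᵀ and M₂ = S₀ + S₁ = [[-4, 0], [8, 0]] = (-4)·(1, -2)(1, 0)ᵀ, so take a₁ = (3, 2), b₁ = (0, 1), a₂ = (1, -2), b₂ = (1, 0).
Each slice is an integer combination of E₁ = a₁b₁ᵀ and E₂ = a₂b₂ᵀ: S₀ = E₁ − 6·E₂, S₁ = −E₁ + 2·E₂; reading off coefficients, c₁ = (1, -1) and c₂ = (-6, 2).
Hence T = (3, 2) ⊗ (0, 1) ⊗ (1, -1) + (1, -2) ⊗ (1, 0) ⊗ (-6, 2), so rank(T) ≤ 2.
These bounds meet, so rank(T) = 2.

2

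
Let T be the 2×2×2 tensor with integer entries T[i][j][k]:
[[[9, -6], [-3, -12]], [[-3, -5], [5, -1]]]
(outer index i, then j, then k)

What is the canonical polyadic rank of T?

2

Lower bound: in the mode-2 unfolding of T (rows indexed by j, columns by (i,k)) the 2×2 minor on rows j ∈ {0, 1}, columns (i,k) ∈ {(0,0), (0,1)} is det [[9, -6], [-3, -12]] = -126 ≠ 0, so that unfolding has rank ≥ 2 and hence rank(T) ≥ 2 (CP rank is at least every unfolding rank, though it can be larger).
Upper bound: with S_k = T[:,:,k], the two rank-1 terms a₁b₁ᵀ, a₂b₂ᵀ are the rank-1 members of the pencil x·S₀ + y·S₁.
det(x·S₀ + y·S₁) is 36·x² − 90·xy − 54·y² = 18·(x − 3·y)(2·x + y), vanishing at (x:y) = (3:1) and (1:-2).
M₁ = 3·S₀ + S₁ = [[21, -21], [-14, 14]] = 7·(3, -2)(1, -1)ᵀ and M₂ = S₀ − 2·S₁ = [[21, 21], [7, 7]] = 7·(3, 1)(1, 1)ᵀ, so take a₁ = (3, -2), b₁ = (1, -1), a₂ = (3, 1), b₂ = (1, 1).
Each slice is an integer combination of E₁ = a₁b₁ᵀ and E₂ = a₂b₂ᵀ: S₀ = 2·E₁ + E₂, S₁ = E₁ − 3·E₂; reading off coefficients, c₁ = (2, 1) and c₂ = (1, -3).
Hence T = (3, -2) ⊗ (1, -1) ⊗ (2, 1) + (3, 1) ⊗ (1, 1) ⊗ (1, -3), so rank(T) ≤ 2.
These bounds meet, so rank(T) = 2.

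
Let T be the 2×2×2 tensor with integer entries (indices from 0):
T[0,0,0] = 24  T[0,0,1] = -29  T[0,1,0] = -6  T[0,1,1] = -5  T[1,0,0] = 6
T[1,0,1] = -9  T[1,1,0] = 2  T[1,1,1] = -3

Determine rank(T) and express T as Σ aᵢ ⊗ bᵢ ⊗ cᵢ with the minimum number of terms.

Lower bound: the mode-3 unfolding of T (rows indexed by k, columns by (i,j) = (0,0), (0,1), (1,0), (1,1)) is [[24, -6, 6, 2], [-29, -5, -9, -3]].
There the 2×2 minor on rows k ∈ {0, 1}, columns (i,j) ∈ {(0,0), (0,1)} is det [[24, -6], [-29, -5]] = -294 ≠ 0, so this unfolding has rank ≥ 2; CP rank is at least every unfolding rank, so rank(T) ≥ 2. (Flattening ranks never certify an upper bound on CP rank; for that we must actually write T with 2 rank-1 terms.)
Upper bound — finding two terms. Write S_k = T[:,:,k] for the frontal slices: S₀ = [[24, -6], [6, 2]], S₁ = [[-29, -5], [-9, -3]].
If T = a₁ ⊗ b₁ ⊗ c₁ + a₂ ⊗ b₂ ⊗ c₂ then each S_k = c₁[k]·a₁b₁ᵀ + c₂[k]·a₂b₂ᵀ. S₀ and S₁ are linearly independent, so a₁b₁ᵀ and a₂b₂ᵀ must span the same plane of matrices: they are the rank-1 matrices of the form x·S₀ + y·S₁.
det(x·S₀ + y·S₁) is 84·x² − 154·xy + 42·y² = 14·(2·x − 3·y)(3·x − y), vanishing at (x:y) = (3:2) and (1:3).
M₁ = 3·S₀ + 2·S₁ = [[14, -28], [0, 0]] = 14·(1, 0)(1, -2)ᵀ and M₂ = S₀ + 3·S₁ = [[-63, -21], [-21, -7]] = (-7)·(3, 1)(3, 1)ᵀ, so take a₁ = (1, 0), b₁ = (1, -2), a₂ = (3, 1), b₂ = (3, 1).
Each slice is an integer combination of E₁ = a₁b₁ᵀ and E₂ = a₂b₂ᵀ: S₀ = 6·E₁ + 2·E₂, S₁ = −2·E₁ − 3·E₂; reading off coefficients, c₁ = (6, -2) and c₂ = (2, -3).
Hence T = (1, 0) ⊗ (1, -2) ⊗ (6, -2) + (3, 1) ⊗ (3, 1) ⊗ (2, -3), so rank(T) ≤ 2.
These bounds meet, so rank(T) = 2.

rank(T) = 2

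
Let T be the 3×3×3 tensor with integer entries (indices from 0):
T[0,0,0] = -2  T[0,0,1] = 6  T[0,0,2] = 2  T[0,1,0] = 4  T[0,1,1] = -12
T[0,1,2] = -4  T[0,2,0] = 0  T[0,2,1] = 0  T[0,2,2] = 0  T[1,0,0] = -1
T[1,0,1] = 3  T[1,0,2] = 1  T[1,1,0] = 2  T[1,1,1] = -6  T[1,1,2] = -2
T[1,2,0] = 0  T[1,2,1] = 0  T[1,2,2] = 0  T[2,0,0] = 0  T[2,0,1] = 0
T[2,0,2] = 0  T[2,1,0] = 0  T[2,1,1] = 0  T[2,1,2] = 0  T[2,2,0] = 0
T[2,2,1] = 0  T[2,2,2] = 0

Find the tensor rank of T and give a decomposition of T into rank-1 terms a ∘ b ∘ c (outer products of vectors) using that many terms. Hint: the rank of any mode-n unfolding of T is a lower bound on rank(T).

rank(T) = 1

Lower bound: T ≠ 0 (e.g. T[0,0,0] = -2), so rank(T) ≥ 1.
Upper bound: the mode-1 fibre T[:,0,0] = [-2, -1, 0] gives a = [2, 1, 0] (primitive direction); the mode-2 fibre T[0,:,0] = [-2, 4, 0] gives b = [1, -2, 0]; then c[k] = T[0,0,k] / (a[0]·b[0]) = [-2, 6, 2] / 2 = [-1, 3, 1].
Expanding [2, 1, 0] ∘ [1, -2, 0] ∘ [-1, 3, 1] reproduces all 27 entries of T, so T = [2, 1, 0] ∘ [1, -2, 0] ∘ [-1, 3, 1] and rank(T) ≤ 1.
These bounds meet, so rank(T) = 1.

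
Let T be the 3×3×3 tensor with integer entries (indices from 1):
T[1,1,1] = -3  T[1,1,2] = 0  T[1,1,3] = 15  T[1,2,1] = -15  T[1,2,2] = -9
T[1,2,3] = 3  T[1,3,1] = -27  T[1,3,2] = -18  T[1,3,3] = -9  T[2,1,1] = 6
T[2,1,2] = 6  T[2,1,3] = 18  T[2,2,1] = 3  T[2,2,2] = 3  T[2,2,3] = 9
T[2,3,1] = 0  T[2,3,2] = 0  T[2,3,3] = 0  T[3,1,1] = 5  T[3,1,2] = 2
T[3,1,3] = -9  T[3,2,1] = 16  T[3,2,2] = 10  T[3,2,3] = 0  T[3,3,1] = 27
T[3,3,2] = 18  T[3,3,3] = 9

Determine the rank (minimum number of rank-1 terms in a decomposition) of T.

2

Lower bound: the mode-2 unfolding of T (rows indexed by j, columns by (i,k) = (1,1), (1,2), (1,3), (2,1), (2,2), (2,3), (3,1), (3,2), (3,3)) is [[-3, 0, 15, 6, 6, 18, 5, 2, -9], [-15, -9, 3, 3, 3, 9, 16, 10, 0], [-27, -18, -9, 0, 0, 0, 27, 18, 9]].
There the 2×2 minor on rows j ∈ {1, 2}, columns (i,k) ∈ {(1,1), (1,2)} is det [[-3, 0], [-15, -9]] = 27 ≠ 0, so this unfolding has rank ≥ 2; CP rank is at least every unfolding rank, so rank(T) ≥ 2. (Unfolding ranks only ever bound the CP rank from below — rank(T) can be strictly larger than all of them — so the matching upper bound has to come from an explicit 2-term decomposition.)
Upper bound — finding two terms. Write S_k = T[:,:,k] for the frontal slices: S₁ = [[-3, -15, -27], [6, 3, 0], [5, 16, 27]], S₂ = [[0, -9, -18], [6, 3, 0], [2, 10, 18]], S₃ = [[15, 3, -9], [18, 9, 0], [-9, 0, 9]].
If T = a₁ ⊗ b₁ ⊗ c₁ + a₂ ⊗ b₂ ⊗ c₂ then each S_k = c₁[k]·a₁b₁ᵀ + c₂[k]·a₂b₂ᵀ. S₁ and S₂ are linearly independent, so a₁b₁ᵀ and a₂b₂ᵀ must span the same plane of matrices: they are the rank-1 matrices of the form x·S₁ + y·S₂.
The 2×2 minor of x·S₁ + y·S₂ on rows {1,2}, columns {1,2} is 81·x² + 135·xy + 54·y² = 27·(3·x + 2·y)(x + y), vanishing at (x:y) = (2:-3) and (1:-1).
M₁ = 2·S₁ − 3·S₂ = [[-6, -3, 0], [-6, -3, 0], [4, 2, 0]] = −[3, 3, -2][2, 1, 0]ᵀ and M₂ = S₁ − S₂ = [[-3, -6, -9], [0, 0, 0], [3, 6, 9]] = (-3)·[1, 0, -1][1, 2, 3]ᵀ, so take a₁ = [3, 3, -2], b₁ = [2, 1, 0], a₂ = [1, 0, -1], b₂ = [1, 2, 3].
Each slice is an integer combination of E₁ = a₁b₁ᵀ and E₂ = a₂b₂ᵀ: S₁ = E₁ − 9·E₂, S₂ = E₁ − 6·E₂, S₃ = 3·E₁ − 3·E₂; reading off coefficients, c₁ = [1, 1, 3] and c₂ = [-9, -6, -3].
Hence T = [3, 3, -2] ⊗ [2, 1, 0] ⊗ [1, 1, 3] + [1, 0, -1] ⊗ [1, 2, 3] ⊗ [-9, -6, -3], so rank(T) ≤ 2.
These bounds meet, so rank(T) = 2.
Check entry T[2,1,1] = 6: (3)·(2)·(1) + (0)·(1)·(-9) = 6.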